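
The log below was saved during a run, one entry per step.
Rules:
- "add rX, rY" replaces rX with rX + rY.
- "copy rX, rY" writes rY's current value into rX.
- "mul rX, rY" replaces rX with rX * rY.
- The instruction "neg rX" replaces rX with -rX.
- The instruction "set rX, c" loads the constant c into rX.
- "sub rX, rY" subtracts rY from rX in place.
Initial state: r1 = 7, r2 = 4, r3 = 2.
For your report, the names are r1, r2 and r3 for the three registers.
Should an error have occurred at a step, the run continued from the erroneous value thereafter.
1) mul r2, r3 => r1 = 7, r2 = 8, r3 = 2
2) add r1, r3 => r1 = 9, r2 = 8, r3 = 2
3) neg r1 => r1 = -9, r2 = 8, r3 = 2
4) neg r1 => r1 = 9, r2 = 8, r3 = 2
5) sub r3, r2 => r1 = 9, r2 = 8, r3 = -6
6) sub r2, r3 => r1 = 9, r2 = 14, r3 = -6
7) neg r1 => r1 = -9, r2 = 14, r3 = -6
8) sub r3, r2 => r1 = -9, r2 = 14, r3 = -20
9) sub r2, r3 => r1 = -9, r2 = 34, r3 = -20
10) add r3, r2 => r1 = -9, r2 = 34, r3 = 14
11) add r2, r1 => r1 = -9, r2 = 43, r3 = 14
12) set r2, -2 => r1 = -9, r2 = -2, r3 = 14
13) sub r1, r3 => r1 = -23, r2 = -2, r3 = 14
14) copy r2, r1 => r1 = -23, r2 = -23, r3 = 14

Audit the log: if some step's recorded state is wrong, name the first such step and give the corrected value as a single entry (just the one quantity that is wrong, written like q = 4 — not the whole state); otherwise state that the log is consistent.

step 11, r2 = 25

step 1: r2 = 4 * 2 = 8 -> confirmed correct
step 2: r1 = 7 + 2 = 9 -> consistent with the log
step 3: r1 = -(9) = -9 -> consistent with the log
step 4: r1 = -(-9) = 9 -> confirmed correct
step 5: r3 = 2 - 8 = -6 -> in agreement
step 6: r2 = 8 - -6 = 14 -> verified
step 7: r1 = -(9) = -9 -> agrees with the log
step 8: r3 = -6 - 14 = -20 -> in agreement
step 9: r2 = 14 - -20 = 34 -> matches
step 10: r3 = -20 + 34 = 14 -> verified
step 11: r2 = 34 + -9 = 25 -> the log has a different value
First incorrect step: 11; the correct value is r2 = 25.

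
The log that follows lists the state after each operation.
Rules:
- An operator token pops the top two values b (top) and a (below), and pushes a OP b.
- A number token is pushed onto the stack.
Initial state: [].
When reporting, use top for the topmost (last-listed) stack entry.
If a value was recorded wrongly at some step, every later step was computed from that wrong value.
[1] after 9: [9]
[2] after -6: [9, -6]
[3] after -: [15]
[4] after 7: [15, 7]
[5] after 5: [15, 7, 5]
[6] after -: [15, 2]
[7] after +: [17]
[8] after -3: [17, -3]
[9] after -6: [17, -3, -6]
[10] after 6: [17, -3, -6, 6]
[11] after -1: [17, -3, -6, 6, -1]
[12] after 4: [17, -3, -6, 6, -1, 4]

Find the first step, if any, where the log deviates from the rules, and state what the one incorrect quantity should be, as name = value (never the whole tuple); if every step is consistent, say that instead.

Recomputing the run from the initial state:
step 1: [9]
step 2: [9, -6]
step 3: [15]
step 4: [15, 7]
step 5: [15, 7, 5]
step 6: [15, 2]
step 7: [17]
step 8: [17, -3]
step 9: [17, -3, -6]
step 10: [17, -3, -6, 6]
step 11: [17, -3, -6, 6, -1]
step 12: [17, -3, -6, 6, -1, 4]
This matches the log at every step.

no error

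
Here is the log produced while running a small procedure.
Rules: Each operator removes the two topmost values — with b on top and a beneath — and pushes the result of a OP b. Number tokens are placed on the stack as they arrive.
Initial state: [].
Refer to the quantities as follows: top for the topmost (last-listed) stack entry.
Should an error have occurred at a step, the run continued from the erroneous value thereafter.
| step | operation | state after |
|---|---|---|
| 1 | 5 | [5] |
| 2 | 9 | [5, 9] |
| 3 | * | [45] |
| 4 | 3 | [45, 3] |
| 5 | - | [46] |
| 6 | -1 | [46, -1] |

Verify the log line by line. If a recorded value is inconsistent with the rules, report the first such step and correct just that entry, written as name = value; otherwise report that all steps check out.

step 5, top = 42

1. push 5: top = 5 (in agreement)
2. push 9: top = 9 (matches)
3. 5 * 9 = 45 (no discrepancy)
4. push 3: top = 3 (exactly as logged)
5. 45 - 3 = 42 (this is not what the log shows)
The earliest wrong entry is at step 5: it should read top = 42.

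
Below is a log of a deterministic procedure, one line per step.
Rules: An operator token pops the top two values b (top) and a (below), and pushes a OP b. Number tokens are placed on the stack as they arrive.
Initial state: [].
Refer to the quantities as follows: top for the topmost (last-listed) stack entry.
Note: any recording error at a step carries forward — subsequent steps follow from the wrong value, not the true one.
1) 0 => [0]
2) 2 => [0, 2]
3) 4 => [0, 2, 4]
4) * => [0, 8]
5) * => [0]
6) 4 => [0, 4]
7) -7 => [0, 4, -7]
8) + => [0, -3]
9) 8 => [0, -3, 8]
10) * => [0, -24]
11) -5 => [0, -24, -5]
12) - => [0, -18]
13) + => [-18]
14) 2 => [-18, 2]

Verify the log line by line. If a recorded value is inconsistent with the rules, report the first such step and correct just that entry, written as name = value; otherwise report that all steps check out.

Recomputing the run from the initial state:
step 1: [0]
step 2: [0, 2]
step 3: [0, 2, 4]
step 4: [0, 8]
step 5: [0]
step 6: [0, 4]
step 7: [0, 4, -7]
step 8: [0, -3]
step 9: [0, -3, 8]
step 10: [0, -24]
step 11: [0, -24, -5]
step 12: [0, -19]
step 13: [-19]
step 14: [-19, 2]
The first disagreement with the log is at step 12, where the value should be top = -19.

step 12, top = -19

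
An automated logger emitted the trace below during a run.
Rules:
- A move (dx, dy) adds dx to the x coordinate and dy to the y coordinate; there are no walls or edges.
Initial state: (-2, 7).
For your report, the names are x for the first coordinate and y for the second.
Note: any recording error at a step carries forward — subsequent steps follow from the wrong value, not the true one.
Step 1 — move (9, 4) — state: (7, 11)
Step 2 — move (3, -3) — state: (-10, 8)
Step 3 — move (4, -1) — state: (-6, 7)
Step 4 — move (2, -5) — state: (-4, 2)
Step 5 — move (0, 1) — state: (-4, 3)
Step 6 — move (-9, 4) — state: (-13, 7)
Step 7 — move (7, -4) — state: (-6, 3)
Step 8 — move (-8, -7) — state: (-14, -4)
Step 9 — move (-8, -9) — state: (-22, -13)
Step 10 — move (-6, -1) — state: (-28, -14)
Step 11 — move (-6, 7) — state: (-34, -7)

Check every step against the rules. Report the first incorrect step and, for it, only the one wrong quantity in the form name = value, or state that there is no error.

1. x = -2 + (9) = 7, y = 7 + (4) = 11 (in agreement)
2. x = 7 + (3) = 10, y = 11 + (-3) = 8 (first mismatch against the trace)
The audit stops at step 2: the recorded entry is wrong and should be x = 10.

step 2, x = 10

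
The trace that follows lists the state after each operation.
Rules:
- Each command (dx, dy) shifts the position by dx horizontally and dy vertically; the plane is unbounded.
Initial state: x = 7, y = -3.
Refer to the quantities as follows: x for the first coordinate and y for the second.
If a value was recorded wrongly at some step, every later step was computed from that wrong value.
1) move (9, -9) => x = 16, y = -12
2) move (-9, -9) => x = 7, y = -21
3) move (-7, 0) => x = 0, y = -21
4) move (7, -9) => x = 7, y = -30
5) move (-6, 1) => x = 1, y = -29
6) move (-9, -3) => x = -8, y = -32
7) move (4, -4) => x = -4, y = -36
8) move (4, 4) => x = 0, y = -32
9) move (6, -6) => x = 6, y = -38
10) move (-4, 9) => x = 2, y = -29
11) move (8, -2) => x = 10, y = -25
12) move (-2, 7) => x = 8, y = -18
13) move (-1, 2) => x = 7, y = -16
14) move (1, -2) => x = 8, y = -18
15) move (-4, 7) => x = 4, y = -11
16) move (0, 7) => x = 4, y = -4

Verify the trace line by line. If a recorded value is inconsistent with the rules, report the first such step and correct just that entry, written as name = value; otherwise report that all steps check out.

step 1: x = 7 + (9) = 16, y = -3 + (-9) = -12 -> verified
step 2: x = 16 + (-9) = 7, y = -12 + (-9) = -21 -> exactly as logged
step 3: x = 7 + (-7) = 0, y = -21 + (0) = -21 -> verified
step 4: x = 0 + (7) = 7, y = -21 + (-9) = -30 -> in agreement
step 5: x = 7 + (-6) = 1, y = -30 + (1) = -29 -> confirmed correct
step 6: x = 1 + (-9) = -8, y = -29 + (-3) = -32 -> same as recorded
step 7: x = -8 + (4) = -4, y = -32 + (-4) = -36 -> in agreement
step 8: x = -4 + (4) = 0, y = -36 + (4) = -32 -> checks out
step 9: x = 0 + (6) = 6, y = -32 + (-6) = -38 -> consistent with the trace
step 10: x = 6 + (-4) = 2, y = -38 + (9) = -29 -> matches
step 11: x = 2 + (8) = 10, y = -29 + (-2) = -31 -> the trace disagrees here
Step 11 is the first one off; corrected, y = -31.

step 11, y = -31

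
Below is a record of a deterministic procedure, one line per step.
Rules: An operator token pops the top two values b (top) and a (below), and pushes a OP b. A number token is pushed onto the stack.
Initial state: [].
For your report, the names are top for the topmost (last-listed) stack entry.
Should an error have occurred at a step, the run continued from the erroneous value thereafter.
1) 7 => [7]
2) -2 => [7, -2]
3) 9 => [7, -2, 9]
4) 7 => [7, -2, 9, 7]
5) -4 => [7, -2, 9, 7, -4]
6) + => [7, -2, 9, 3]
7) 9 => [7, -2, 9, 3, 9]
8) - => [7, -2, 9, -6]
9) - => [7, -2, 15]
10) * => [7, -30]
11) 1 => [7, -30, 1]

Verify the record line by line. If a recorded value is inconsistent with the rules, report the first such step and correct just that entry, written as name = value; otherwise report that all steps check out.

Step 1: push 7: top = 7 — exactly as logged.
Step 2: push -2: top = -2 — in agreement.
Step 3: push 9: top = 9 — same as recorded.
Step 4: push 7: top = 7 — checks out.
Step 5: push -4: top = -4 — consistent with the record.
Step 6: 7 + -4 = 3 — no discrepancy.
Step 7: push 9: top = 9 — consistent with the record.
Step 8: 3 - 9 = -6 — verified.
Step 9: 9 - -6 = 15 — matches.
Step 10: -2 * 15 = -30 — same as recorded.
Step 11: push 1: top = 1 — verified.
All entries verified; no error found.

no error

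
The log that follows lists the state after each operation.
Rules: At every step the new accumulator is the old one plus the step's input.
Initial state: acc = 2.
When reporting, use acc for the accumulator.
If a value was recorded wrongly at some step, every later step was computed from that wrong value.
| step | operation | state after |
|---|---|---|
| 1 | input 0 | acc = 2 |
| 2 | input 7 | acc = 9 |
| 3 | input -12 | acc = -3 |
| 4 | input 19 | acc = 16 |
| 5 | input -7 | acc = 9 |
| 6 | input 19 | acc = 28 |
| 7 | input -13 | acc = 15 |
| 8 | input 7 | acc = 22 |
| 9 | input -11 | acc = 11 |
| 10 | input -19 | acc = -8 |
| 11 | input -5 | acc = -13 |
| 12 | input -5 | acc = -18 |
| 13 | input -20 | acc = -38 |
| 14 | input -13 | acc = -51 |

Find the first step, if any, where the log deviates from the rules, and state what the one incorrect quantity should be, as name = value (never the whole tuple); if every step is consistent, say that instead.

no error

1. acc = 2 + 0 = 2 (consistent with the log)
2. acc = 2 + 7 = 9 (in agreement)
3. acc = 9 + -12 = -3 (checks out)
4. acc = -3 + 19 = 16 (same as recorded)
5. acc = 16 + -7 = 9 (matches)
6. acc = 9 + 19 = 28 (checks out)
7. acc = 28 + -13 = 15 (verified)
8. acc = 15 + 7 = 22 (exactly as logged)
9. acc = 22 + -11 = 11 (agrees with the log)
10. acc = 11 + -19 = -8 (same as recorded)
11. acc = -8 + -5 = -13 (checks out)
12. acc = -13 + -5 = -18 (consistent with the log)
13. acc = -18 + -20 = -38 (agrees with the log)
14. acc = -38 + -13 = -51 (agrees with the log)
All entries verified; no error found.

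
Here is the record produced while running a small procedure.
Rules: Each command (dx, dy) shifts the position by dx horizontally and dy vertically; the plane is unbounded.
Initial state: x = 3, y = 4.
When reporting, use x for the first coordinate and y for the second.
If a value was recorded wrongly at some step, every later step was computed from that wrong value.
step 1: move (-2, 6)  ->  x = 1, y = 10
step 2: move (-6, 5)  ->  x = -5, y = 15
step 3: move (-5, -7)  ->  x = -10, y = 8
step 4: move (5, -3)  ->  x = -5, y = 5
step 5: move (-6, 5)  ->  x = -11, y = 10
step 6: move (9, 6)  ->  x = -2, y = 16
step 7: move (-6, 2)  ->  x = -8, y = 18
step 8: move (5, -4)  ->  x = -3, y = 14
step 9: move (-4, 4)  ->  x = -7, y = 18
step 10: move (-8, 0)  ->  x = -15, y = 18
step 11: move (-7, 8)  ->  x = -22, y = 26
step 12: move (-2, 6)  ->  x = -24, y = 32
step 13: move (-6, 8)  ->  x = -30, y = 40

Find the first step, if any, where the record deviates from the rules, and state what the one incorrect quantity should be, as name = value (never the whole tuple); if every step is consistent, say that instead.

no error

1. x = 3 + (-2) = 1, y = 4 + (6) = 10 (checks out)
2. x = 1 + (-6) = -5, y = 10 + (5) = 15 (matches)
3. x = -5 + (-5) = -10, y = 15 + (-7) = 8 (verified)
4. x = -10 + (5) = -5, y = 8 + (-3) = 5 (agrees with the record)
5. x = -5 + (-6) = -11, y = 5 + (5) = 10 (no discrepancy)
6. x = -11 + (9) = -2, y = 10 + (6) = 16 (confirmed correct)
7. x = -2 + (-6) = -8, y = 16 + (2) = 18 (agrees with the record)
8. x = -8 + (5) = -3, y = 18 + (-4) = 14 (in agreement)
9. x = -3 + (-4) = -7, y = 14 + (4) = 18 (checks out)
10. x = -7 + (-8) = -15, y = 18 + (0) = 18 (consistent with the record)
11. x = -15 + (-7) = -22, y = 18 + (8) = 26 (consistent with the record)
12. x = -22 + (-2) = -24, y = 26 + (6) = 32 (consistent with the record)
13. x = -24 + (-6) = -30, y = 32 + (8) = 40 (checks out)
The recomputation confirms every line.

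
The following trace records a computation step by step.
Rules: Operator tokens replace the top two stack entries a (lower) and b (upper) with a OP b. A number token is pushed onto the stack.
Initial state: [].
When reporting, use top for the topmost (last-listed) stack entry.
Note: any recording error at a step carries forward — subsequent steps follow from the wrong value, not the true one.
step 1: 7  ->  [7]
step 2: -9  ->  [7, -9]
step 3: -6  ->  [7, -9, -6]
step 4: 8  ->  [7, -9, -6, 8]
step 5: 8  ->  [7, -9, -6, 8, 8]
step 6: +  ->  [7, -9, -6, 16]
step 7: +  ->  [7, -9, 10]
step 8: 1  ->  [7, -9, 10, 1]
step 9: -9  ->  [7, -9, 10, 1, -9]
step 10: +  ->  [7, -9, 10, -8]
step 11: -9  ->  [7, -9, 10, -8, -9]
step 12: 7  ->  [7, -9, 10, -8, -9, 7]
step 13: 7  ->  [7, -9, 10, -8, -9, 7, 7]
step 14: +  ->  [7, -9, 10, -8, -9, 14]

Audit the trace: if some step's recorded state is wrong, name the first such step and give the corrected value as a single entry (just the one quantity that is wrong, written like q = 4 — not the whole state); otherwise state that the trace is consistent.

no error

step 1: push 7: top = 7 -> verified
step 2: push -9: top = -9 -> agrees with the trace
step 3: push -6: top = -6 -> exactly as logged
step 4: push 8: top = 8 -> checks out
step 5: push 8: top = 8 -> checks out
step 6: 8 + 8 = 16 -> consistent with the trace
step 7: -6 + 16 = 10 -> checks out
step 8: push 1: top = 1 -> consistent with the trace
step 9: push -9: top = -9 -> consistent with the trace
step 10: 1 + -9 = -8 -> confirmed correct
step 11: push -9: top = -9 -> same as recorded
step 12: push 7: top = 7 -> confirmed correct
step 13: push 7: top = 7 -> agrees with the trace
step 14: 7 + 7 = 14 -> matches
The whole run recomputes cleanly — no discrepancies.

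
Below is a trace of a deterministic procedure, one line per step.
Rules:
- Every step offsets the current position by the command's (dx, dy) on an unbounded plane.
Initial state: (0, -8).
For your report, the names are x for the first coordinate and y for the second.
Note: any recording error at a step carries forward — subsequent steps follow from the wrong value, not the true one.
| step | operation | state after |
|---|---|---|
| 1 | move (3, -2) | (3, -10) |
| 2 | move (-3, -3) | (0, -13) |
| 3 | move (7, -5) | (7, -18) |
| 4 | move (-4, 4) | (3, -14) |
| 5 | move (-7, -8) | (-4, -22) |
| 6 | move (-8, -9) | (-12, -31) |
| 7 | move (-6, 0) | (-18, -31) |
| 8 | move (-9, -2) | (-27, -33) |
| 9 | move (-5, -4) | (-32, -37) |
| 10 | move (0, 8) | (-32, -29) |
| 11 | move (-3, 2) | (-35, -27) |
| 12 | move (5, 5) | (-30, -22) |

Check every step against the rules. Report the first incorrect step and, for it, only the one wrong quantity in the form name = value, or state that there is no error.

no error

Recomputing the run from the initial state:
step 1: x = 3, y = -10
step 2: x = 0, y = -13
step 3: x = 7, y = -18
step 4: x = 3, y = -14
step 5: x = -4, y = -22
step 6: x = -12, y = -31
step 7: x = -18, y = -31
step 8: x = -27, y = -33
step 9: x = -32, y = -37
step 10: x = -32, y = -29
step 11: x = -35, y = -27
step 12: x = -30, y = -22
This matches the trace at every step.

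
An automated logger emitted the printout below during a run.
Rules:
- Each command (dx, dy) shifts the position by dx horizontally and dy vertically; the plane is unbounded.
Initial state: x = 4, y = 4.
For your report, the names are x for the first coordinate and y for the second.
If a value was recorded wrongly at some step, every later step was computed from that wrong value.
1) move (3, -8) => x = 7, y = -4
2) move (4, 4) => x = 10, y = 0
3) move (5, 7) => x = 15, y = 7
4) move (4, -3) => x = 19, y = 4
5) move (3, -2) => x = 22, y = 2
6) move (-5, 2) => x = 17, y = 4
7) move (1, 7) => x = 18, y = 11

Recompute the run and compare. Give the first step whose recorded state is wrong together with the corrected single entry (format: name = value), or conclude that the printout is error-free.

step 1: x = 4 + (3) = 7, y = 4 + (-8) = -4 -> consistent with the printout
step 2: x = 7 + (4) = 11, y = -4 + (4) = 0 -> this is not what the printout shows
First incorrect step: 2; the correct value is x = 11.

step 2, x = 11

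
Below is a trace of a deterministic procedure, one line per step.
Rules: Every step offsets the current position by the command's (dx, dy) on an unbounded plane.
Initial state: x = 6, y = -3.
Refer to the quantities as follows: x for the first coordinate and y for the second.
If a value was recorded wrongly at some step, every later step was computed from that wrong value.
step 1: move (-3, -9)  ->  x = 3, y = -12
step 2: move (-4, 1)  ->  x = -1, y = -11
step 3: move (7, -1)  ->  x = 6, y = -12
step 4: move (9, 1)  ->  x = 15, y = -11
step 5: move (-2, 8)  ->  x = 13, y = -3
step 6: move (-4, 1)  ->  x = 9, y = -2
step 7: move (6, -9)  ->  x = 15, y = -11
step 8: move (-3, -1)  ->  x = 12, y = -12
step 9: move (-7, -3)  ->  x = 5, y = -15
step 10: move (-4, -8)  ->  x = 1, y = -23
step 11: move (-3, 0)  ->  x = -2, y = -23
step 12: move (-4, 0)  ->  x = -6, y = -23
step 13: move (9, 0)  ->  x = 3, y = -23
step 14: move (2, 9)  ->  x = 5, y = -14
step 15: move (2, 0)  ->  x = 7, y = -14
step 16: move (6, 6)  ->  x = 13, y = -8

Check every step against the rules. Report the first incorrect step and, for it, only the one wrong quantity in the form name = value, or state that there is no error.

no error

Recomputing the run from the initial state:
step 1: x = 3, y = -12
step 2: x = -1, y = -11
step 3: x = 6, y = -12
step 4: x = 15, y = -11
step 5: x = 13, y = -3
step 6: x = 9, y = -2
step 7: x = 15, y = -11
step 8: x = 12, y = -12
step 9: x = 5, y = -15
step 10: x = 1, y = -23
step 11: x = -2, y = -23
step 12: x = -6, y = -23
step 13: x = 3, y = -23
step 14: x = 5, y = -14
step 15: x = 7, y = -14
step 16: x = 13, y = -8
This matches the trace at every step.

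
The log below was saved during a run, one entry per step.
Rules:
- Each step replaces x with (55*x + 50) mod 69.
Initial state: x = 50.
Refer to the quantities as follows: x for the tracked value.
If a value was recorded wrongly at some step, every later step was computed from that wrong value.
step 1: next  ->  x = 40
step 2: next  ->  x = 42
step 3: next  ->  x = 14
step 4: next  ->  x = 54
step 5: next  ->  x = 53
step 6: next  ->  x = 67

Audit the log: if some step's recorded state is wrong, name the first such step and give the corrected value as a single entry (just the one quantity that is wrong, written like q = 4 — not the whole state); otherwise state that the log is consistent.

step 4, x = 61

1. x = (55*50 + 50) mod 69 = 40 (no discrepancy)
2. x = (55*40 + 50) mod 69 = 42 (no discrepancy)
3. x = (55*42 + 50) mod 69 = 14 (exactly as logged)
4. x = (55*14 + 50) mod 69 = 61 (the log has a different value)
First deviation found at step 4; the corrected entry is x = 61.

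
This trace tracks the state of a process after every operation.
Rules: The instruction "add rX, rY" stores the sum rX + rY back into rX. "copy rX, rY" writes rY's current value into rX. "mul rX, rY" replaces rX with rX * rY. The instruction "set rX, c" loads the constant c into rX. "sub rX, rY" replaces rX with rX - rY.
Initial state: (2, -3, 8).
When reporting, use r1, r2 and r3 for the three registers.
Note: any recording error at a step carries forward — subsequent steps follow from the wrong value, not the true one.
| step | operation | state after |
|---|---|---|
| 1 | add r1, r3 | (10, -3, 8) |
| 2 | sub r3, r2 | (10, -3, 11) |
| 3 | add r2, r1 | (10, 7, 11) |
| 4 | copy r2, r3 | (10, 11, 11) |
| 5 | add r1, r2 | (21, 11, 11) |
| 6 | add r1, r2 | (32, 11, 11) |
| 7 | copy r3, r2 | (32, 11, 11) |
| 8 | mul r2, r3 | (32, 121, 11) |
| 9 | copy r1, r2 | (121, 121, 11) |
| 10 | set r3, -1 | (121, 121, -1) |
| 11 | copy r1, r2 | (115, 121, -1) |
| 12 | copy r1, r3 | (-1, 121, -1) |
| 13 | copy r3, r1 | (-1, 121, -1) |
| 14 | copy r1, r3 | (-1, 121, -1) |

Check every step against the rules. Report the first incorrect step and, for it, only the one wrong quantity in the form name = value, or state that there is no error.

step 1: r1 = 2 + 8 = 10 -> consistent with the trace
step 2: r3 = 8 - -3 = 11 -> verified
step 3: r2 = -3 + 10 = 7 -> exactly as logged
step 4: r2 = 11 -> agrees with the trace
step 5: r1 = 10 + 11 = 21 -> verified
step 6: r1 = 21 + 11 = 32 -> matches
step 7: r3 = 11 -> agrees with the trace
step 8: r2 = 11 * 11 = 121 -> agrees with the trace
step 9: r1 = 121 -> verified
step 10: r3 = -1 -> matches
step 11: r1 = 121 -> the recorded entry deviates here
Step 11 is the first one off; corrected, r1 = 121.

step 11, r1 = 121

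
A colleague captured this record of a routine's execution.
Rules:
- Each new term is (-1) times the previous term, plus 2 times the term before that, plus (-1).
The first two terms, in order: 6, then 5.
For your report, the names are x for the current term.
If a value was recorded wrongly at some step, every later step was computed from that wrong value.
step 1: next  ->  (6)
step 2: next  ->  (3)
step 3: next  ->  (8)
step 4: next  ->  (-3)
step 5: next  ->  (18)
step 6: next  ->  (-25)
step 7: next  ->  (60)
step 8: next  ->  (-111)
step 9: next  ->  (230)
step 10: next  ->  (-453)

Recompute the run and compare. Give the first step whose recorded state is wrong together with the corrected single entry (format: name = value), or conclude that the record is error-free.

no error

Recomputing the run from the initial state:
step 1: x = 6
step 2: x = 3
step 3: x = 8
step 4: x = -3
step 5: x = 18
step 6: x = -25
step 7: x = 60
step 8: x = -111
step 9: x = 230
step 10: x = -453
This matches the record at every step.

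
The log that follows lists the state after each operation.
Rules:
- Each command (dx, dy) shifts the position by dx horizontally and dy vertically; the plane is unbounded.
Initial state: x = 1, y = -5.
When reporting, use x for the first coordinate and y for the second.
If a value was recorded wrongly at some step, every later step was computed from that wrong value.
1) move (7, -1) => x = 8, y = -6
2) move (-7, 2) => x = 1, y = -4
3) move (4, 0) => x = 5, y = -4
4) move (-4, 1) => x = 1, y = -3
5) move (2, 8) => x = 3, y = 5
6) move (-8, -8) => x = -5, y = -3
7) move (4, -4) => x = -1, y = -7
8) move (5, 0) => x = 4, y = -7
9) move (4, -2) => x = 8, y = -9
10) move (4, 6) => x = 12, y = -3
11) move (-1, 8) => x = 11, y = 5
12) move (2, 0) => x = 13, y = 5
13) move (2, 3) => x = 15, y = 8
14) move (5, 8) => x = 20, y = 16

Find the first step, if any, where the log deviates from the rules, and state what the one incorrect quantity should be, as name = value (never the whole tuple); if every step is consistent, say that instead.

Recomputing the run from the initial state:
step 1: x = 8, y = -6
step 2: x = 1, y = -4
step 3: x = 5, y = -4
step 4: x = 1, y = -3
step 5: x = 3, y = 5
step 6: x = -5, y = -3
step 7: x = -1, y = -7
step 8: x = 4, y = -7
step 9: x = 8, y = -9
step 10: x = 12, y = -3
step 11: x = 11, y = 5
step 12: x = 13, y = 5
step 13: x = 15, y = 8
step 14: x = 20, y = 16
This matches the log at every step.

no error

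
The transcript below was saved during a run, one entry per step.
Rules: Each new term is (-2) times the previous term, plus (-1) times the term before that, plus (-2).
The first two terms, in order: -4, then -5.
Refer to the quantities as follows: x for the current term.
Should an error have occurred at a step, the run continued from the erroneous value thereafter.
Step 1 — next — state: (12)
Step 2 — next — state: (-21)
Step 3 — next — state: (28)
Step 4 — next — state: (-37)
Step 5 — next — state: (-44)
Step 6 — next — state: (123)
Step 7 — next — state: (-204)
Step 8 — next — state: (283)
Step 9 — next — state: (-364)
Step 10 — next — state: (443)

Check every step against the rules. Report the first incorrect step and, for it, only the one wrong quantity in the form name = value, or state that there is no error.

step 5, x = 44

1. x = -2*(-5) + (-1)*(-4) + (-2) = 12 (exactly as logged)
2. x = -2*(12) + (-1)*(-5) + (-2) = -21 (in agreement)
3. x = -2*(-21) + (-1)*(12) + (-2) = 28 (in agreement)
4. x = -2*(28) + (-1)*(-21) + (-2) = -37 (same as recorded)
5. x = -2*(-37) + (-1)*(28) + (-2) = 44 (this is not what the transcript shows)
The audit stops at step 5: the recorded entry is wrong and should be x = 44.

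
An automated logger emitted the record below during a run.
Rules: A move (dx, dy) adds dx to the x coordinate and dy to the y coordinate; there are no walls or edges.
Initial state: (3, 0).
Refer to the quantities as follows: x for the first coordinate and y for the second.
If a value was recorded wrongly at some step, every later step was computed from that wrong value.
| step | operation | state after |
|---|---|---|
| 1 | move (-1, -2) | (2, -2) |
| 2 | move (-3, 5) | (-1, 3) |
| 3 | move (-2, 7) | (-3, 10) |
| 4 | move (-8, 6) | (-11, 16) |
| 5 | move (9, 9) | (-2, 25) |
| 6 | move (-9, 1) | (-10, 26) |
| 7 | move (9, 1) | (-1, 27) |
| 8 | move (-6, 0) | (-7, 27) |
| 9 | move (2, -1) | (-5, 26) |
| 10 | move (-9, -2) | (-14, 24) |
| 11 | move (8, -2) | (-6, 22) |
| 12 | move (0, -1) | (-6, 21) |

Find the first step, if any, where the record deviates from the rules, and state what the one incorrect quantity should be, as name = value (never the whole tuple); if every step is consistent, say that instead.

step 6, x = -11

Step 1: x = 3 + (-1) = 2, y = 0 + (-2) = -2 — confirmed correct.
Step 2: x = 2 + (-3) = -1, y = -2 + (5) = 3 — same as recorded.
Step 3: x = -1 + (-2) = -3, y = 3 + (7) = 10 — checks out.
Step 4: x = -3 + (-8) = -11, y = 10 + (6) = 16 — no discrepancy.
Step 5: x = -11 + (9) = -2, y = 16 + (9) = 25 — checks out.
Step 6: x = -2 + (-9) = -11, y = 25 + (1) = 26 — the record disagrees here.
Step 6 is the first one off; corrected, x = -11.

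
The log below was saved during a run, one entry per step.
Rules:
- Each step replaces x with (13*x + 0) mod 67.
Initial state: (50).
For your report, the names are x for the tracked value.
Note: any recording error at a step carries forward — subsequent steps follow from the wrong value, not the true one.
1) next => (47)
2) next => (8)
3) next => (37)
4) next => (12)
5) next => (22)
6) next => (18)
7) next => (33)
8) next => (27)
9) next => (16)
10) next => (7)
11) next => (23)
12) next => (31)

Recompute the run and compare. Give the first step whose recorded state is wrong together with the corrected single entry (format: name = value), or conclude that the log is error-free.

step 11, x = 24

Recomputing the run from the initial state:
step 1: x = 47
step 2: x = 8
step 3: x = 37
step 4: x = 12
step 5: x = 22
step 6: x = 18
step 7: x = 33
step 8: x = 27
step 9: x = 16
step 10: x = 7
step 11: x = 24
step 12: x = 44
The first disagreement with the log is at step 11, where the value should be x = 24.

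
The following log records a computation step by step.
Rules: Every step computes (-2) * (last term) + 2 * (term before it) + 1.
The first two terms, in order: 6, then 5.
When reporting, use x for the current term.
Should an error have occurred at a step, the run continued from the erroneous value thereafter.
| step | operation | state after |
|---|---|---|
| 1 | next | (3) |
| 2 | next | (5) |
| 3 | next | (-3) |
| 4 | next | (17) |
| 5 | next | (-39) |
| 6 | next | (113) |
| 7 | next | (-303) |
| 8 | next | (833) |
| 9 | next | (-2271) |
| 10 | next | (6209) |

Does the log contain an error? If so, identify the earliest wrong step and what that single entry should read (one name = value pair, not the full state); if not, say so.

no error

Recomputing the run from the initial state:
step 1: x = 3
step 2: x = 5
step 3: x = -3
step 4: x = 17
step 5: x = -39
step 6: x = 113
step 7: x = -303
step 8: x = 833
step 9: x = -2271
step 10: x = 6209
This matches the log at every step.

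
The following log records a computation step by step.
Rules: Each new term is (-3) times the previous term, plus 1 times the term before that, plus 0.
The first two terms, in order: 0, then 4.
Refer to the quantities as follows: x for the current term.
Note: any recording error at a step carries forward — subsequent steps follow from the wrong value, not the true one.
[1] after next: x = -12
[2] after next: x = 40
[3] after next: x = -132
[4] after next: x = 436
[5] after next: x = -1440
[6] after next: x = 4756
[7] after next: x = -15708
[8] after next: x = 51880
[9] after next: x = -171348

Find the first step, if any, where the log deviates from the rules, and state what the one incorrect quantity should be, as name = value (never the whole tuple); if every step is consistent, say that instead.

no error

Recomputing the run from the initial state:
step 1: x = -12
step 2: x = 40
step 3: x = -132
step 4: x = 436
step 5: x = -1440
step 6: x = 4756
step 7: x = -15708
step 8: x = 51880
step 9: x = -171348
This matches the log at every step.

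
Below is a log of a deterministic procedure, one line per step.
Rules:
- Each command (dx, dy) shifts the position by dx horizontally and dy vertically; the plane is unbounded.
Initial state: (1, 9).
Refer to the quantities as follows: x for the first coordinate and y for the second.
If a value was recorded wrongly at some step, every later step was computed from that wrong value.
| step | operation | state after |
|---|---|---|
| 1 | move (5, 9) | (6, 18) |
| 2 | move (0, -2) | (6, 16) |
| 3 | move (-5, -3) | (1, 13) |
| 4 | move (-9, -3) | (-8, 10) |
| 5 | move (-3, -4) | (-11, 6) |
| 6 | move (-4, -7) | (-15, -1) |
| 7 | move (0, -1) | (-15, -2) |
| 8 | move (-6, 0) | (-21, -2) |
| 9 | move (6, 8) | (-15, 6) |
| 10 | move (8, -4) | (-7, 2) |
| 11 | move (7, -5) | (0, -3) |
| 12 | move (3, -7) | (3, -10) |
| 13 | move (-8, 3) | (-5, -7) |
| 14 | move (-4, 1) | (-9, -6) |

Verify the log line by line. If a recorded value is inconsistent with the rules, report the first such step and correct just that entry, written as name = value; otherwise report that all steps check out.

step 1: x = 1 + (5) = 6, y = 9 + (9) = 18 -> checks out
step 2: x = 6 + (0) = 6, y = 18 + (-2) = 16 -> same as recorded
step 3: x = 6 + (-5) = 1, y = 16 + (-3) = 13 -> same as recorded
step 4: x = 1 + (-9) = -8, y = 13 + (-3) = 10 -> in agreement
step 5: x = -8 + (-3) = -11, y = 10 + (-4) = 6 -> checks out
step 6: x = -11 + (-4) = -15, y = 6 + (-7) = -1 -> no discrepancy
step 7: x = -15 + (0) = -15, y = -1 + (-1) = -2 -> checks out
step 8: x = -15 + (-6) = -21, y = -2 + (0) = -2 -> verified
step 9: x = -21 + (6) = -15, y = -2 + (8) = 6 -> no discrepancy
step 10: x = -15 + (8) = -7, y = 6 + (-4) = 2 -> checks out
step 11: x = -7 + (7) = 0, y = 2 + (-5) = -3 -> checks out
step 12: x = 0 + (3) = 3, y = -3 + (-7) = -10 -> no discrepancy
step 13: x = 3 + (-8) = -5, y = -10 + (3) = -7 -> exactly as logged
step 14: x = -5 + (-4) = -9, y = -7 + (1) = -6 -> matches
The whole run recomputes cleanly — no discrepancies.

no error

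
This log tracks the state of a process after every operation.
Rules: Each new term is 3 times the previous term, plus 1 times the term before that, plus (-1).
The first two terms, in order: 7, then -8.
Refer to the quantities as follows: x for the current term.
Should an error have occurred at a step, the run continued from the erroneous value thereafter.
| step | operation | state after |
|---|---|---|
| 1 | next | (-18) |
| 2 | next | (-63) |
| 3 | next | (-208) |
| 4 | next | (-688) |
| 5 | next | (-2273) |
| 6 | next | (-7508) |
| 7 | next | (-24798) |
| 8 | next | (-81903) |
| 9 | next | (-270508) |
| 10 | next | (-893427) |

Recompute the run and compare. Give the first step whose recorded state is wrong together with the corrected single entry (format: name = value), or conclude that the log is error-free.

Step 1: x = 3*(-8) + (1)*(7) + (-1) = -18 — in agreement.
Step 2: x = 3*(-18) + (1)*(-8) + (-1) = -63 — matches.
Step 3: x = 3*(-63) + (1)*(-18) + (-1) = -208 — matches.
Step 4: x = 3*(-208) + (1)*(-63) + (-1) = -688 — consistent with the log.
Step 5: x = 3*(-688) + (1)*(-208) + (-1) = -2273 — verified.
Step 6: x = 3*(-2273) + (1)*(-688) + (-1) = -7508 — same as recorded.
Step 7: x = 3*(-7508) + (1)*(-2273) + (-1) = -24798 — verified.
Step 8: x = 3*(-24798) + (1)*(-7508) + (-1) = -81903 — checks out.
Step 9: x = 3*(-81903) + (1)*(-24798) + (-1) = -270508 — verified.
Step 10: x = 3*(-270508) + (1)*(-81903) + (-1) = -893428 — not what was recorded.
That makes step 10 the first incorrect line — x = -893428 is what it should show.

step 10, x = -893428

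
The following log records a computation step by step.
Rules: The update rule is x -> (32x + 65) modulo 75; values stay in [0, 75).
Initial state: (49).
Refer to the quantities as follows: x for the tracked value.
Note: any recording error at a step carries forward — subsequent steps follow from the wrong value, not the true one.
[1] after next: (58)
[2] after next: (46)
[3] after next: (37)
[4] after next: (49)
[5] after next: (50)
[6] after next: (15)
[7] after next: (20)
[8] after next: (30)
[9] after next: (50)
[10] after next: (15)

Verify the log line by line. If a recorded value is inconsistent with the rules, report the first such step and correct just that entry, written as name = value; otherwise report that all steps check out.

step 5, x = 58

Recomputing the run from the initial state:
step 1: x = 58
step 2: x = 46
step 3: x = 37
step 4: x = 49
step 5: x = 58
step 6: x = 46
step 7: x = 37
step 8: x = 49
step 9: x = 58
step 10: x = 46
The first disagreement with the log is at step 5, where the value should be x = 58.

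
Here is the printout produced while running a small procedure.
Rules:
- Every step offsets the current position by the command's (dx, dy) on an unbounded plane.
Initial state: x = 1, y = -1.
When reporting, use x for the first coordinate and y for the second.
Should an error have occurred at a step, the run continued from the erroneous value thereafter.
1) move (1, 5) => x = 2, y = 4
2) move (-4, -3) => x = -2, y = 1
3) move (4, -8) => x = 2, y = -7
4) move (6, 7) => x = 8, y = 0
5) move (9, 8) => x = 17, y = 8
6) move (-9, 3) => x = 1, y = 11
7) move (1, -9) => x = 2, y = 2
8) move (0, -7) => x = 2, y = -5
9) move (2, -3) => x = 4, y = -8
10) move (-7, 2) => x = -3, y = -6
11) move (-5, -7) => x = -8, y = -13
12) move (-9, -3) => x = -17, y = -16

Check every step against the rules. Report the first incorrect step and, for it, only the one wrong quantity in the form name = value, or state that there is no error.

Recomputing the run from the initial state:
step 1: x = 2, y = 4
step 2: x = -2, y = 1
step 3: x = 2, y = -7
step 4: x = 8, y = 0
step 5: x = 17, y = 8
step 6: x = 8, y = 11
step 7: x = 9, y = 2
step 8: x = 9, y = -5
step 9: x = 11, y = -8
step 10: x = 4, y = -6
step 11: x = -1, y = -13
step 12: x = -10, y = -16
The first disagreement with the printout is at step 6, where the value should be x = 8.

step 6, x = 8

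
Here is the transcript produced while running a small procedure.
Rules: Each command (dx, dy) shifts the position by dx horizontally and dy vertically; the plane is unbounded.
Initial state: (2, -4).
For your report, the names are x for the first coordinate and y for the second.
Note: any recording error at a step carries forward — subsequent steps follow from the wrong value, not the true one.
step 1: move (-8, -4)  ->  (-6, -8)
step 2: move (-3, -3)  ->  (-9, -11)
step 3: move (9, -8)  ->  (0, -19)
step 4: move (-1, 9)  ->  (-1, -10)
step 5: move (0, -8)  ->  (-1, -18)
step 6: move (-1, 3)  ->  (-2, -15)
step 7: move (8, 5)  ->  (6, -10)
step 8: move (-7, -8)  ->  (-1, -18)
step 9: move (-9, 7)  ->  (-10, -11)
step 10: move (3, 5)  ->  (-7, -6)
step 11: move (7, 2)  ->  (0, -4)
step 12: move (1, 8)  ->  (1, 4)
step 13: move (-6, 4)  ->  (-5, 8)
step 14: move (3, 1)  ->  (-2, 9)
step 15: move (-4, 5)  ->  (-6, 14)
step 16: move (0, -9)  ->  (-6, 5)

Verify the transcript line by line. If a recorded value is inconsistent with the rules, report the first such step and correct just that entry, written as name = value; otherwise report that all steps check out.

Recomputing the run from the initial state:
step 1: x = -6, y = -8
step 2: x = -9, y = -11
step 3: x = 0, y = -19
step 4: x = -1, y = -10
step 5: x = -1, y = -18
step 6: x = -2, y = -15
step 7: x = 6, y = -10
step 8: x = -1, y = -18
step 9: x = -10, y = -11
step 10: x = -7, y = -6
step 11: x = 0, y = -4
step 12: x = 1, y = 4
step 13: x = -5, y = 8
step 14: x = -2, y = 9
step 15: x = -6, y = 14
step 16: x = -6, y = 5
This matches the transcript at every step.

no error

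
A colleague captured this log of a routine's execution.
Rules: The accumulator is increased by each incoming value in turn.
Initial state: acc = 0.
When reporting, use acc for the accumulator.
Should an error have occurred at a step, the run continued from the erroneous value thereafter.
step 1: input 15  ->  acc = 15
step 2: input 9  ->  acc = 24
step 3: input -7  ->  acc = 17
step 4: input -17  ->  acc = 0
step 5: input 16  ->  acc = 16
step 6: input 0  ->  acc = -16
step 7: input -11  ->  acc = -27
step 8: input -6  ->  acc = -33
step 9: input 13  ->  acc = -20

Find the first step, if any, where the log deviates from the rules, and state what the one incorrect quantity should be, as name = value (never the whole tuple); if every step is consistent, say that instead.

Recomputing the run from the initial state:
step 1: acc = 15
step 2: acc = 24
step 3: acc = 17
step 4: acc = 0
step 5: acc = 16
step 6: acc = 16
step 7: acc = 5
step 8: acc = -1
step 9: acc = 12
The first disagreement with the log is at step 6, where the value should be acc = 16.

step 6, acc = 16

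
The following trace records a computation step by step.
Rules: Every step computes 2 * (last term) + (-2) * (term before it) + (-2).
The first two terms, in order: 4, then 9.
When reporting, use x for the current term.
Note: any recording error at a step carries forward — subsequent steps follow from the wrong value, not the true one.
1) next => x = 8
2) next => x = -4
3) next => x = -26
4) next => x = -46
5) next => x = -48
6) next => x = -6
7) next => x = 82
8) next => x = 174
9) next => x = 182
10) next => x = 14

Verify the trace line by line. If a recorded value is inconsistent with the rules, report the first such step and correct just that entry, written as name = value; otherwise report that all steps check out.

step 5, x = -42

1. x = 2*(9) + (-2)*(4) + (-2) = 8 (same as recorded)
2. x = 2*(8) + (-2)*(9) + (-2) = -4 (confirmed correct)
3. x = 2*(-4) + (-2)*(8) + (-2) = -26 (exactly as logged)
4. x = 2*(-26) + (-2)*(-4) + (-2) = -46 (agrees with the trace)
5. x = 2*(-46) + (-2)*(-26) + (-2) = -42 (the recorded entry deviates here)
That makes step 5 the first incorrect line — x = -42 is what it should show.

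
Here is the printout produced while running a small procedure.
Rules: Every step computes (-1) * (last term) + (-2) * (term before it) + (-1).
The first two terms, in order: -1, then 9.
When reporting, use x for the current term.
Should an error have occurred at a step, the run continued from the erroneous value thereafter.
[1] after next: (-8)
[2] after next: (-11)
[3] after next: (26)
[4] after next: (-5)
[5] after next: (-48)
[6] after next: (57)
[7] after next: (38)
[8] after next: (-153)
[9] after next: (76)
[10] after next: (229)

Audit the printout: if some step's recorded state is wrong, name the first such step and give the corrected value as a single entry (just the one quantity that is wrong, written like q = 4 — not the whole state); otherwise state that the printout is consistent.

no error

Recomputing the run from the initial state:
step 1: x = -8
step 2: x = -11
step 3: x = 26
step 4: x = -5
step 5: x = -48
step 6: x = 57
step 7: x = 38
step 8: x = -153
step 9: x = 76
step 10: x = 229
This matches the printout at every step.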